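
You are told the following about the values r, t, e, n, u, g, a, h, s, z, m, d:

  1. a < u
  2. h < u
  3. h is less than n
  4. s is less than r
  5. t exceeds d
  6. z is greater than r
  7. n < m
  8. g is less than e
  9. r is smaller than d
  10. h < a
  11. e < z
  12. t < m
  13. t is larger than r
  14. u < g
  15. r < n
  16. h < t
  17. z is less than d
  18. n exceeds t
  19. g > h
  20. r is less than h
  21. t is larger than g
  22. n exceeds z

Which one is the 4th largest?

d

The consecutive relations fix a unique order: s < r < h < a < u < g < e < z < d < t < n < m.
The 4th largest is d.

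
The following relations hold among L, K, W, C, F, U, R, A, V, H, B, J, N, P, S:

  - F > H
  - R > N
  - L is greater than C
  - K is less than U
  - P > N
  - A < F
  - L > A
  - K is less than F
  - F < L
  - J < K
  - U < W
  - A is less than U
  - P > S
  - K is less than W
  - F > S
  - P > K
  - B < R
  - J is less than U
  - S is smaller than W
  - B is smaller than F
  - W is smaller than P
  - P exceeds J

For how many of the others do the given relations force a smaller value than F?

6

Directly below F: K, H, A, B, S.
One step further: J (6 so far).
Nothing else is reachable below F; 6 in all.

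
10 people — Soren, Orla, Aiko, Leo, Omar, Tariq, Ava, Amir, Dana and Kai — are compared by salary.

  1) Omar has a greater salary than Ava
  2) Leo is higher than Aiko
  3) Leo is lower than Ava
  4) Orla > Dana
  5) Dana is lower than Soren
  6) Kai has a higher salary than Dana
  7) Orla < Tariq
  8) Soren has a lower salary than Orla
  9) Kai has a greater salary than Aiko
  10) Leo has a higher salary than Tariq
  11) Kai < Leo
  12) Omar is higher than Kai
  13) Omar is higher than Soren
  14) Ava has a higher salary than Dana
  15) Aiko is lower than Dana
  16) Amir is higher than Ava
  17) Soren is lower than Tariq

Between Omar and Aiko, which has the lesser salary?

Following the relations from Aiko: Aiko < Dana < Soren < Tariq < Leo < Ava < Omar.
So Aiko < Omar; Aiko is the lower of the two.

Aiko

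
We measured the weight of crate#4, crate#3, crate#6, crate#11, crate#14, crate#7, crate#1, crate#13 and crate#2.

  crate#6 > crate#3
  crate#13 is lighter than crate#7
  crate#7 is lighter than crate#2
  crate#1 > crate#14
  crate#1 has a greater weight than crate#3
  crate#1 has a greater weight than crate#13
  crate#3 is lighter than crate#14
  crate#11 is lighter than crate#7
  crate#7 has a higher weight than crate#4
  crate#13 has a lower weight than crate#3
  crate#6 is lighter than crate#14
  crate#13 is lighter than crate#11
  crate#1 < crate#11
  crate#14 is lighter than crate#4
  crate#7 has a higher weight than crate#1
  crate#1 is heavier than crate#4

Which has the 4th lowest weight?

The consecutive relations fix a unique order: crate#13 < crate#3 < crate#6 < crate#14 < crate#4 < crate#1 < crate#11 < crate#7 < crate#2.
The 4th smallest is crate#14.

crate#14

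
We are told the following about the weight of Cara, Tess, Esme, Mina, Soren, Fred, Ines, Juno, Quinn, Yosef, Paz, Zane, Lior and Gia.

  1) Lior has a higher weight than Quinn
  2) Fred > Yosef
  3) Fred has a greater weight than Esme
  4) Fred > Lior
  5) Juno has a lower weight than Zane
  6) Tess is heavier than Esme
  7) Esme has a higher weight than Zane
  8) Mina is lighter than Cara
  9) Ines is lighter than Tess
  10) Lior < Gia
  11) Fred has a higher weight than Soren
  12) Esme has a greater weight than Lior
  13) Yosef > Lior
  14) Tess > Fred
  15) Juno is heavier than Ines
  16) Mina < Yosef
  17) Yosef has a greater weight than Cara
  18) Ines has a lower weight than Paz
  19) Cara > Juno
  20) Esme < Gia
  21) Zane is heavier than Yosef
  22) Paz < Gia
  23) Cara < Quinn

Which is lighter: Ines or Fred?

Chaining the given relations: Ines < Juno < Cara < Quinn < Lior < Yosef < Zane < Esme < Fred.
So Ines < Fred; Ines is the lighter of the two.

Ines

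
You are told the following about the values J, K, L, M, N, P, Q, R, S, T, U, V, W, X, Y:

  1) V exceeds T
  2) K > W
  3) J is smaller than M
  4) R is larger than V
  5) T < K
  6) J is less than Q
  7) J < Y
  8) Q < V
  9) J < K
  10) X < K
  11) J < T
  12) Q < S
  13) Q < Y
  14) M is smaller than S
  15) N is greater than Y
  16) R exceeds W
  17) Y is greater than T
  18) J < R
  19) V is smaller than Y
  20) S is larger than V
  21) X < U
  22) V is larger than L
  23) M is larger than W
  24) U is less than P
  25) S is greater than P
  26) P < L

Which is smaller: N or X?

X < U and U < P give X < P.
With P < L: X < U < P < L.
Then L < V extends the chain to V.
Then V < Y extends the chain to Y.
With Y < N: X < U < P < L < V < Y < N.
So X < N; X is the smaller of the two.

X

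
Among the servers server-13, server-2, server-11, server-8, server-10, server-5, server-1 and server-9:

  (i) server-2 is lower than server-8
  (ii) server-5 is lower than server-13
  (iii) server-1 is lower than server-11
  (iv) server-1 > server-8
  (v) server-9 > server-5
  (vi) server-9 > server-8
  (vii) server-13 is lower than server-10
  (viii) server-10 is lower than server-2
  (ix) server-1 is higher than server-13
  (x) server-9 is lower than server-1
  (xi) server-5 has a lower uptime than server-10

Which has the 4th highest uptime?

server-8

Chaining the given pairs: server-5 < server-13 < server-10 < server-2 < server-8 < server-9 < server-1 < server-11.
Counting 4 from the largest end gives server-8.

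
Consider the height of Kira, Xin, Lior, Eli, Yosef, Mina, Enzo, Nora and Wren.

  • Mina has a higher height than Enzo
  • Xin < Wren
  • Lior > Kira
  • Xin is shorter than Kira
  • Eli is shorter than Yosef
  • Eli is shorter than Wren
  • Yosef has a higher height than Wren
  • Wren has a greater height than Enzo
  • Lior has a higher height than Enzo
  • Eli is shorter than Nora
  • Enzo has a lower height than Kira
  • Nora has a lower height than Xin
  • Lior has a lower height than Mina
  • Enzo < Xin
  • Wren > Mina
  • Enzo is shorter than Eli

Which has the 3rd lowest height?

Nora

Piecing the relations together gives one ordering: Enzo < Eli < Nora < Xin < Kira < Lior < Mina < Wren < Yosef.
Counting 3 from the smallest end gives Nora.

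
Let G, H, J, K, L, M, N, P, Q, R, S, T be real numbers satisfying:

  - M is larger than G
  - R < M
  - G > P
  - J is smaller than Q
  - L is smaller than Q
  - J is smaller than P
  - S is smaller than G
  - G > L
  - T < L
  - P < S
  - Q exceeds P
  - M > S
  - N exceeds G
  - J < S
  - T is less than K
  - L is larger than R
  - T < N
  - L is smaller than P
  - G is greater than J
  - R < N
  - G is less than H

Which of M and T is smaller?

T < L and L < P give T < P.
With P < S: T < L < P < S.
Then S < G extends the chain to G.
With G < M: T < L < P < S < G < M.
So T < M; T is the smaller of the two.

T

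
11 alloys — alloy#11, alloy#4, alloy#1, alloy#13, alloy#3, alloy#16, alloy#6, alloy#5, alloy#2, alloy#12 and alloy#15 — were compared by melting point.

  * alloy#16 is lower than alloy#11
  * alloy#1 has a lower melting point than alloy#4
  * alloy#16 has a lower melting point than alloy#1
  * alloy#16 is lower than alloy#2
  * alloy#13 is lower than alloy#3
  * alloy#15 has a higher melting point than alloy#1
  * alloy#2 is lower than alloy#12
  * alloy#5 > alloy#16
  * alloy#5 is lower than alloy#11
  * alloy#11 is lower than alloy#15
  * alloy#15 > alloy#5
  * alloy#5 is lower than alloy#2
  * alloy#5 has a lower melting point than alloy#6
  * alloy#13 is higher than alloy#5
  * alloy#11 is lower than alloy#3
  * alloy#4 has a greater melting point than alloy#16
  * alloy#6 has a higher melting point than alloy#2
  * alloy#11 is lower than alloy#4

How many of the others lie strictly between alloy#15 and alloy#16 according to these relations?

The relations place alloy#16 below alloy#15. An element lies strictly between them when it is forced above alloy#16 and also forced below alloy#15.
Above alloy#16: {alloy#5, alloy#13, alloy#2, alloy#11, alloy#1, alloy#6, alloy#3, alloy#12, alloy#4}. Below alloy#15: {alloy#5, alloy#11, alloy#1}.
Intersection: {alloy#5, alloy#11, alloy#1} — 3.

3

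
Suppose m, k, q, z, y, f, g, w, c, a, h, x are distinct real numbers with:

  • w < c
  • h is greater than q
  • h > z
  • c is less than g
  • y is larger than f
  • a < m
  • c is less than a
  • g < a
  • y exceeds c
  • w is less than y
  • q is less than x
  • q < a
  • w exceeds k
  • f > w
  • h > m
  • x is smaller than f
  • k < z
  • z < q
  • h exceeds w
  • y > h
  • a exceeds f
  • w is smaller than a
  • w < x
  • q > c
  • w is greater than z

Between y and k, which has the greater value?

y

Chaining the given relations: k < z < q < x < f < a < m < h < y.
So k < y; y is the larger of the two.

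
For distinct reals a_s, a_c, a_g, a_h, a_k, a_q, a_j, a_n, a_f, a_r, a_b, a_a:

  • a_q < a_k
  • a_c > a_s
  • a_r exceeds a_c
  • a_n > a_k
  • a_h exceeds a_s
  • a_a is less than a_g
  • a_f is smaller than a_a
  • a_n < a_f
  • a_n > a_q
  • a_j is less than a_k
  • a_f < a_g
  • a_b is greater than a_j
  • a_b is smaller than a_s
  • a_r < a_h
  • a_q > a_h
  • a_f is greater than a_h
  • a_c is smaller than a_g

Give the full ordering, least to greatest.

a_j < a_b < a_s < a_c < a_r < a_h < a_q < a_k < a_n < a_f < a_a < a_g

The consecutive links are each given: a_j < a_b; a_b < a_s; a_s < a_c; a_c < a_r; a_r < a_h; a_h < a_q; a_q < a_k; a_k < a_n; a_n < a_f; a_f < a_a; a_a < a_g.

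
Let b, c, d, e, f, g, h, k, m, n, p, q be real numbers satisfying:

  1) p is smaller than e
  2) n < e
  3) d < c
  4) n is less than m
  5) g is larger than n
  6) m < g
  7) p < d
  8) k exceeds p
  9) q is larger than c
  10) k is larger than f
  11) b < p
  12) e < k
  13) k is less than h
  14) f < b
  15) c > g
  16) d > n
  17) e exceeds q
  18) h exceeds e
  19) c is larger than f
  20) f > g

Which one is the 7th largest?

p

Piecing the relations together gives one ordering: n < m < g < f < b < p < d < c < q < e < k < h.
Counting 7 from the largest end gives p.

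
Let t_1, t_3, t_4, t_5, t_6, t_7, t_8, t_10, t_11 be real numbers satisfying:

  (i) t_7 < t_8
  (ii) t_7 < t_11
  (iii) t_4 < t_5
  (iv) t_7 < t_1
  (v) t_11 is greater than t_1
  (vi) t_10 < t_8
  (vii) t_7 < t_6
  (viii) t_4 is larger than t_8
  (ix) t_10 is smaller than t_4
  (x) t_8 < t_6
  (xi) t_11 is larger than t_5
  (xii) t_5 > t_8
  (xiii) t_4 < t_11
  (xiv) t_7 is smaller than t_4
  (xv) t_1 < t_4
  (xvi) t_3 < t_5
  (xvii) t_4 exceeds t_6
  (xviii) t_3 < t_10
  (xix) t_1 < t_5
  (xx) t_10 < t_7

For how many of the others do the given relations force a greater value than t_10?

7

From t_10 the given relations immediately reach t_7, t_8, t_4.
From those, t_6, t_1, t_5, t_11 — 7 in total.
No other element is forced above t_10 by the given relations, so the count is 7.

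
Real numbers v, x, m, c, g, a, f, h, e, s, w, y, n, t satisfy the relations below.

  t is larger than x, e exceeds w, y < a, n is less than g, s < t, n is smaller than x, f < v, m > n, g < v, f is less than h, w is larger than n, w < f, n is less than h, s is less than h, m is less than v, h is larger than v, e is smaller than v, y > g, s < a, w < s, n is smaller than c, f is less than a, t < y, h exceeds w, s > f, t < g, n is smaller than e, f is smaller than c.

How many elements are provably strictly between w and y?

4

Chaining upward from w reaches: e, f, c, s, t, g, v, h, a.
Chaining downward from y reaches: n, x, f, s, t, g.
Strictly between w and y are those in both lists: f, s, t, g — 4 elements.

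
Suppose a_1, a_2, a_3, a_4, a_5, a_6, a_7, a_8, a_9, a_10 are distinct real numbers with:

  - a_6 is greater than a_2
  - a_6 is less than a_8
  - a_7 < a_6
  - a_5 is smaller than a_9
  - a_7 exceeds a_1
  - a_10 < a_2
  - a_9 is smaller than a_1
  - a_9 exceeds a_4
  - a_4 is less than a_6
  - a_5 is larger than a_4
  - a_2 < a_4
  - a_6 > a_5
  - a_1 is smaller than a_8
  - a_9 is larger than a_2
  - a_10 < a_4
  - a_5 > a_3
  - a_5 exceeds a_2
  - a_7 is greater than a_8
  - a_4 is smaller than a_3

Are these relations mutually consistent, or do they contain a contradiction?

inconsistent

We have a_8 < a_7 stated directly, yet also a_7 < a_6 < a_8 by chaining the others — so a_7 < a_8. Contradiction.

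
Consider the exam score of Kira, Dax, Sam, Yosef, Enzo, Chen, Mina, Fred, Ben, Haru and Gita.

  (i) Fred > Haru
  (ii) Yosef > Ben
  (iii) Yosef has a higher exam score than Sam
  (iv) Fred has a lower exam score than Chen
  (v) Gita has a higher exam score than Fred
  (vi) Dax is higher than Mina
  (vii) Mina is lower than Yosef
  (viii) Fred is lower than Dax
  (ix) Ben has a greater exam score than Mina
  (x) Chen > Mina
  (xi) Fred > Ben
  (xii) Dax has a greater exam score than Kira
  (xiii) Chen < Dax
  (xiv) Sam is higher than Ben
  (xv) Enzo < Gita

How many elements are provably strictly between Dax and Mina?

3

The relations place Mina below Dax. An element lies strictly between them when it is forced above Mina and also forced below Dax.
Above Mina: {Ben, Sam, Fred, Yosef, Gita, Chen}. Below Dax: {Haru, Kira, Ben, Fred, Chen}.
Intersection: {Ben, Fred, Chen} — 3.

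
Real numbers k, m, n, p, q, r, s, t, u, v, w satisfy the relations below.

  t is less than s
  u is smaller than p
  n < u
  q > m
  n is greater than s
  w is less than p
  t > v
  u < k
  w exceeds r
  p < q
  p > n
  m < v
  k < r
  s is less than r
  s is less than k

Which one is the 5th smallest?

n

Piecing the relations together gives one ordering: m < v < t < s < n < u < k < r < w < p < q.
Counting 5 from the smallest end gives n.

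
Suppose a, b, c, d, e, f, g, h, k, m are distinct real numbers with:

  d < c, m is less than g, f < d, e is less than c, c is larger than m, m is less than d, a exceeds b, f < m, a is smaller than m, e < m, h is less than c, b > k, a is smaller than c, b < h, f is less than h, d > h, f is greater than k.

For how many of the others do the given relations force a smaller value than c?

8

Directly below c: e, a, m, h, d.
One step further: b, f (7 so far).
One step further: k (8 so far).
Nothing else is reachable below c; 8 in all.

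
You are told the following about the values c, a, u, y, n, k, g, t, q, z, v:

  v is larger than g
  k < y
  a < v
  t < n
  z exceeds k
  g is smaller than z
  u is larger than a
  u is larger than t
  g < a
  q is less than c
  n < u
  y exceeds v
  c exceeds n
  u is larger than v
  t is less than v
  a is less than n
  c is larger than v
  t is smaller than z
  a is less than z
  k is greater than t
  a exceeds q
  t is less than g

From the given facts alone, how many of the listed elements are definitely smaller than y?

6

The elements the relations force below y are q, t, k, g, a, v — no chain reaches any other.
That is 6.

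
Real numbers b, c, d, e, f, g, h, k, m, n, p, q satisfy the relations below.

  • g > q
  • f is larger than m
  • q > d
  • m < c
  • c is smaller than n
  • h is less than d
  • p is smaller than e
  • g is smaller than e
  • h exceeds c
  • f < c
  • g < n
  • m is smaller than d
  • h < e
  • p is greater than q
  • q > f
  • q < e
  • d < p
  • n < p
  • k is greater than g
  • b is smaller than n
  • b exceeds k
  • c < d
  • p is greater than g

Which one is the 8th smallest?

Chaining the given pairs: m < f < c < h < d < q < g < k < b < n < p < e.
Counting 8 from the smallest end gives k.

k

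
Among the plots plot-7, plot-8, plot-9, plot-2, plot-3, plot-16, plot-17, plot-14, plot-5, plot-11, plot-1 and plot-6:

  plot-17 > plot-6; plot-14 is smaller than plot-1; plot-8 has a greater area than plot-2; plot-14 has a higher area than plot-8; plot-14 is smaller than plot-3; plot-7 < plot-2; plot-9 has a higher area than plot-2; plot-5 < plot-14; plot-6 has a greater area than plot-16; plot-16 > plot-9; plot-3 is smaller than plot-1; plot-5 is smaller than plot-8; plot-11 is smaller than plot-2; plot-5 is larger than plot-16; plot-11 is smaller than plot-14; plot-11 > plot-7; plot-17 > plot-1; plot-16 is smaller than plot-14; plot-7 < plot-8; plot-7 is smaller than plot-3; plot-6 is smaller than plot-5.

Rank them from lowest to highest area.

Each adjacent pair is fixed by a given relation: plot-7 < plot-11; plot-11 < plot-2; plot-2 < plot-9; plot-9 < plot-16; plot-16 < plot-6; plot-6 < plot-5; plot-5 < plot-8; plot-8 < plot-14; plot-14 < plot-3; plot-3 < plot-1; plot-1 < plot-17. Chaining them end to end gives the full order.

plot-7 < plot-11 < plot-2 < plot-9 < plot-16 < plot-6 < plot-5 < plot-8 < plot-14 < plot-3 < plot-1 < plot-17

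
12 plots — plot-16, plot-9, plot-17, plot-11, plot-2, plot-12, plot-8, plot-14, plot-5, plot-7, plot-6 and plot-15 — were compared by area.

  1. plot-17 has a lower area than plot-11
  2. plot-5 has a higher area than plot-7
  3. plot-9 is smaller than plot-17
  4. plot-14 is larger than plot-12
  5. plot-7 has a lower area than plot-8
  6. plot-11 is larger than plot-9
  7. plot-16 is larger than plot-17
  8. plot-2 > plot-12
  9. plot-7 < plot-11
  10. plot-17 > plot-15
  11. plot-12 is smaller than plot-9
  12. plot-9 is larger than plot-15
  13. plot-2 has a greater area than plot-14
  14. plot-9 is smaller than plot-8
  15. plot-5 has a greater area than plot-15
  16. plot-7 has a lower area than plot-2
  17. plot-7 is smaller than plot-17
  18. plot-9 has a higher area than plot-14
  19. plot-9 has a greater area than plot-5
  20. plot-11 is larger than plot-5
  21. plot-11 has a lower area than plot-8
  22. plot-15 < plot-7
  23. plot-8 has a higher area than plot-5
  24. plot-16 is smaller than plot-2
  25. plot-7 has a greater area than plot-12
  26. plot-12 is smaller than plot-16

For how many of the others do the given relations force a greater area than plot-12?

Directly above plot-12: plot-14, plot-7, plot-9, plot-16, plot-2.
One step further: plot-5, plot-17, plot-11, plot-8 (9 so far).
Nothing else is reachable above plot-12; 9 in all.

9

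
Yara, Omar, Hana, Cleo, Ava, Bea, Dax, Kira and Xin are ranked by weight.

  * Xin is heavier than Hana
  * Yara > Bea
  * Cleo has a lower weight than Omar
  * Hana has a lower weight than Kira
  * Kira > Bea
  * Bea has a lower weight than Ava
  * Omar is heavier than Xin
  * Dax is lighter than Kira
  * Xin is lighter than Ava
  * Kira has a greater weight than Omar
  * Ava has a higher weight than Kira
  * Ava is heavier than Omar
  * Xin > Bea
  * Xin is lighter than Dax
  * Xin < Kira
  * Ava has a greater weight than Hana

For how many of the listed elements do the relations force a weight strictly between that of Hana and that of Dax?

1

Chaining upward from Hana reaches: Xin, Omar, Kira, Ava.
Chaining downward from Dax reaches: Bea, Xin.
Strictly between Hana and Dax are those in both lists: Xin — 1 element.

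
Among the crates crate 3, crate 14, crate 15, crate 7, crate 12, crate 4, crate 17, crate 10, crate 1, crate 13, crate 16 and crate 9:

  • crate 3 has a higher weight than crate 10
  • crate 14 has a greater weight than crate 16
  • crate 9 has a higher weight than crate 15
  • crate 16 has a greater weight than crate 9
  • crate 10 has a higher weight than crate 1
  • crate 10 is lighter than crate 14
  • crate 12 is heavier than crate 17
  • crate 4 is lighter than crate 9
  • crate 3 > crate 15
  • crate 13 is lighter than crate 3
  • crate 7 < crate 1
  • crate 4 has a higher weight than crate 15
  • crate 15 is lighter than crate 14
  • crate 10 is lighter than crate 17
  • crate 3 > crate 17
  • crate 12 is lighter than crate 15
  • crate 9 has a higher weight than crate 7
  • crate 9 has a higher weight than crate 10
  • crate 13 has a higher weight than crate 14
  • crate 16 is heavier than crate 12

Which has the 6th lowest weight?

Piecing the relations together gives one ordering: crate 7 < crate 1 < crate 10 < crate 17 < crate 12 < crate 15 < crate 4 < crate 9 < crate 16 < crate 14 < crate 13 < crate 3.
The 6th smallest is crate 15.

crate 15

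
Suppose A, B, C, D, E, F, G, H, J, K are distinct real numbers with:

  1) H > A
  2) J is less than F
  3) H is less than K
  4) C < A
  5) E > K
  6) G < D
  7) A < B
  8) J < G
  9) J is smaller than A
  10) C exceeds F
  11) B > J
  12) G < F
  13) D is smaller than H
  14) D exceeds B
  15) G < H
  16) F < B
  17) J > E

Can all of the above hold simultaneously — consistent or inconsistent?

Chaining the given relations yields K < E < J < G < F < C < A < B < D < H, so K < H. But one relation states H < K. These cannot both hold.

inconsistent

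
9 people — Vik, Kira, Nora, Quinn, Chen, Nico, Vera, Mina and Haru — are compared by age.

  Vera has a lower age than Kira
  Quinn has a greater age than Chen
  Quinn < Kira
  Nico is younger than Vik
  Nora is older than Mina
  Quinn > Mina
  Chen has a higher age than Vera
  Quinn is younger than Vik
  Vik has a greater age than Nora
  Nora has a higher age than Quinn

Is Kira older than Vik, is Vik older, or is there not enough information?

undetermined

Following every chain through Vik: below Vik we get Vera, Nico, Mina, Chen, Quinn, Nora.
Kira is not reached, and no chain runs the other way from Kira to Vik.
So the given relations leave the order of Vik and Kira undetermined.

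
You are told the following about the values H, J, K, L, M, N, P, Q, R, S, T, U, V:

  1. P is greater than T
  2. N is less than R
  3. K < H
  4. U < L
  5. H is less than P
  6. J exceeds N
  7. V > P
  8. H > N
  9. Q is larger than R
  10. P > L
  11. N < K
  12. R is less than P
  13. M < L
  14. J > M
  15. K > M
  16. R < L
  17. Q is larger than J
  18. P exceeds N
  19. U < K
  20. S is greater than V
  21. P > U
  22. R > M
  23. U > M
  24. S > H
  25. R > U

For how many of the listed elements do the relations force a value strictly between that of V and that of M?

6

Chaining upward from M reaches: U, J, R, K, H, Q, L, P, S.
Chaining downward from V reaches: U, T, N, R, K, H, L, P.
Strictly between M and V are those in both lists: U, R, K, H, L, P — 6 elements.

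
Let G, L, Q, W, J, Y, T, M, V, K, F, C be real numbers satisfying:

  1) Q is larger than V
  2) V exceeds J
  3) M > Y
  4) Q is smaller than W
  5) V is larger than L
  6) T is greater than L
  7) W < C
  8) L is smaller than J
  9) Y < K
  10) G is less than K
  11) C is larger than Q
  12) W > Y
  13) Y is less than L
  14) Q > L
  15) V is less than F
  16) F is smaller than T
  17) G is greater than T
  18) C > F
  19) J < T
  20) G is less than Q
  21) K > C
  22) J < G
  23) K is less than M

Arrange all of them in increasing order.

Y < L < J < V < F < T < G < Q < W < C < K < M

Each adjacent pair is fixed by a given relation: Y < L; L < J; J < V; V < F; F < T; T < G; G < Q; Q < W; W < C; C < K; K < M. Chaining them end to end gives the full order.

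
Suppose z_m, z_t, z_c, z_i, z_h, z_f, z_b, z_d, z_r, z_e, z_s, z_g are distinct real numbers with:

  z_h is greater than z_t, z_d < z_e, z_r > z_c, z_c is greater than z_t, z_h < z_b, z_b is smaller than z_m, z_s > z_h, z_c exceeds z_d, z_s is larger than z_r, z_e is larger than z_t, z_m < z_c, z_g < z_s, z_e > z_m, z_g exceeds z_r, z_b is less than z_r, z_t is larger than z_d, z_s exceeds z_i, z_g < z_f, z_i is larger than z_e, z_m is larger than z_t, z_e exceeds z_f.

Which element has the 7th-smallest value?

Piecing the relations together gives one ordering: z_d < z_t < z_h < z_b < z_m < z_c < z_r < z_g < z_f < z_e < z_i < z_s.
Counting 7 from the smallest end gives z_r.

z_r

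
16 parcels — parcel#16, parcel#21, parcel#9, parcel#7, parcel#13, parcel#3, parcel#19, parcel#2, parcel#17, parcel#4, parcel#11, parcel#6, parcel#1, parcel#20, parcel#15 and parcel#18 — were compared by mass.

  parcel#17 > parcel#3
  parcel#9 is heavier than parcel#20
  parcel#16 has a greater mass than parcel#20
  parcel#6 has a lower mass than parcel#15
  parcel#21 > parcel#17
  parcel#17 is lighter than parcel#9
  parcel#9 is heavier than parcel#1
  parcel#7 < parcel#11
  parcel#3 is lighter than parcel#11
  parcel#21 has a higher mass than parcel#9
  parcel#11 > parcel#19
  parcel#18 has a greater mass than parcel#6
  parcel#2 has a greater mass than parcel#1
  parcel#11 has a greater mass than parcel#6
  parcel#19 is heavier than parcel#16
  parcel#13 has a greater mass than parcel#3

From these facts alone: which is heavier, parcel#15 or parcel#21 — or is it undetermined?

undetermined

Following every chain through parcel#15: below parcel#15 we get parcel#6.
parcel#21 is not reached, and no chain runs the other way from parcel#21 to parcel#15.
So the given relations leave the order of parcel#15 and parcel#21 undetermined.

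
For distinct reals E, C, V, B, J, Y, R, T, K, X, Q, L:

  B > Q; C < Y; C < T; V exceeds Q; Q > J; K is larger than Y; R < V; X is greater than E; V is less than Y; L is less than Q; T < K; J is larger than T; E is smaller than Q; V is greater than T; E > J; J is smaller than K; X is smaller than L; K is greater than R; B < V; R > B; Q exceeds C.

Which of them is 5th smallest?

Piecing the relations together gives one ordering: C < T < J < E < X < L < Q < B < R < V < Y < K.
The 5th smallest is X.

X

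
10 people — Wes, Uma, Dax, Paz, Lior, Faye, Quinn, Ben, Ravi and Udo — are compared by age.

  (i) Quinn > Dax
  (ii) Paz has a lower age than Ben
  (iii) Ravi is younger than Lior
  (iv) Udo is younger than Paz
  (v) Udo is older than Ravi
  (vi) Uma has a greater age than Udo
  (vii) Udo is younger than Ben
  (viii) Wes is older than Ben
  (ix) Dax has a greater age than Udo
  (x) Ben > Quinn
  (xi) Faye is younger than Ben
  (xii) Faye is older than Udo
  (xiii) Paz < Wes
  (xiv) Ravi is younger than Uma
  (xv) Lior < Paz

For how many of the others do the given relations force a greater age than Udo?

The elements the relations force above Udo are Dax, Quinn, Paz, Faye, Ben, Uma, Wes — no chain reaches any other.
That is 7.

7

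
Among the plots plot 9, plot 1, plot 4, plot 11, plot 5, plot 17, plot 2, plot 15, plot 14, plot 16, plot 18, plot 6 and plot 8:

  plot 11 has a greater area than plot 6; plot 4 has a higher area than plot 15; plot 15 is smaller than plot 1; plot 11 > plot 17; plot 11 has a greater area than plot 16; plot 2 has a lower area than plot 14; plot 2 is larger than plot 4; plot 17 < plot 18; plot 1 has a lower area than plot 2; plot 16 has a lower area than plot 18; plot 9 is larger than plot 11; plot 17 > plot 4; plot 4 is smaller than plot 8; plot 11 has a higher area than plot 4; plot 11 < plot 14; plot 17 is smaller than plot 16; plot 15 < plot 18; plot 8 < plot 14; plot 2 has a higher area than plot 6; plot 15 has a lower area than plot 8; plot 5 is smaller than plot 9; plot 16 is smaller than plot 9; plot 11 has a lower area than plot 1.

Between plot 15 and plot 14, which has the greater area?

plot 15 < plot 4 and plot 4 < plot 17 give plot 15 < plot 17.
Then plot 17 < plot 16 extends the chain to plot 16.
With plot 16 < plot 11: plot 15 < plot 4 < plot 17 < plot 16 < plot 11.
Then plot 11 < plot 1 extends the chain to plot 1.
Then plot 1 < plot 2 extends the chain to plot 2.
Then plot 2 < plot 14 extends the chain to plot 14.
So plot 15 < plot 14; plot 14 is the larger of the two.

plot 14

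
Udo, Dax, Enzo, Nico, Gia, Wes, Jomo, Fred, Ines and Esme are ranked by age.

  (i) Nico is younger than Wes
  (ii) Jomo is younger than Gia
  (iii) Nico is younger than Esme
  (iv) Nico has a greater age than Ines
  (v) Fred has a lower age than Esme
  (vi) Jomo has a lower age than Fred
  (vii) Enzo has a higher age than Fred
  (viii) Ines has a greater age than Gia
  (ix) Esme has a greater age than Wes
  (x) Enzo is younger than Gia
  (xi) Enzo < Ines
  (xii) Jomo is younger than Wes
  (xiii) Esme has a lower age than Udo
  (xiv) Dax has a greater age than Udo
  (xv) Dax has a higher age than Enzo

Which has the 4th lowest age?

The consecutive relations fix a unique order: Jomo < Fred < Enzo < Gia < Ines < Nico < Wes < Esme < Udo < Dax.
Counting 4 from the smallest end gives Gia.

Gia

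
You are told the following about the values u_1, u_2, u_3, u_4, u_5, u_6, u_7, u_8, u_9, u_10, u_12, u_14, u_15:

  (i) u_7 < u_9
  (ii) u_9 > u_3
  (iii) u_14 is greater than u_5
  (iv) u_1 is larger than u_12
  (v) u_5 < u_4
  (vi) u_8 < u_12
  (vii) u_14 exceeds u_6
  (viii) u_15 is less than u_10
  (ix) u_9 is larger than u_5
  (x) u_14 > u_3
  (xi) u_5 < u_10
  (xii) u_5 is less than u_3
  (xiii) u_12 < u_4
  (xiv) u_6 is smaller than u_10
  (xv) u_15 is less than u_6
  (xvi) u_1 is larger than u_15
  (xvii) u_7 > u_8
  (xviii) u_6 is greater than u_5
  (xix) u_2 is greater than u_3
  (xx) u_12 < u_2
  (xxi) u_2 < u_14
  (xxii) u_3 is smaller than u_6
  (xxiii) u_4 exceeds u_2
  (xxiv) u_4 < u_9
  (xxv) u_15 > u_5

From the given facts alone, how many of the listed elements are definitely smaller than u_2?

The elements the relations force below u_2 are u_8, u_12, u_5, u_3 — no chain reaches any other.
That is 4.

4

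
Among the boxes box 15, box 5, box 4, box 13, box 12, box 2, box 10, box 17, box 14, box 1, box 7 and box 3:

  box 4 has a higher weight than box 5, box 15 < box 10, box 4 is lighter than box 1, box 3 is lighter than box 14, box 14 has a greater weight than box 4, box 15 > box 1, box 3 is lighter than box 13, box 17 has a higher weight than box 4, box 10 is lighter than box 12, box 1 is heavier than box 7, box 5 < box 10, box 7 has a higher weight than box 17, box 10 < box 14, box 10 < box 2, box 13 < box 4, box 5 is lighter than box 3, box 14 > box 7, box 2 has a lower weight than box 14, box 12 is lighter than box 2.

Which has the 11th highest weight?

box 3

Piecing the relations together gives one ordering: box 5 < box 3 < box 13 < box 4 < box 17 < box 7 < box 1 < box 15 < box 10 < box 12 < box 2 < box 14.
The 11th largest is box 3.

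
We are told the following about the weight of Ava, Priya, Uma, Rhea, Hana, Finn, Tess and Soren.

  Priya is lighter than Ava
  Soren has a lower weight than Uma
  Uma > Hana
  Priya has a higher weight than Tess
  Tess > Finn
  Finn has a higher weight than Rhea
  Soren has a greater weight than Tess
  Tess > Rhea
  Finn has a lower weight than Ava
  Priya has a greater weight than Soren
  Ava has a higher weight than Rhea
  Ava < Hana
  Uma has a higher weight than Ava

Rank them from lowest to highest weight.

Rhea < Finn < Tess < Soren < Priya < Ava < Hana < Uma

Each adjacent pair is fixed by a given relation: Rhea < Finn; Finn < Tess; Tess < Soren; Soren < Priya; Priya < Ava; Ava < Hana; Hana < Uma. Chaining them end to end gives the full order.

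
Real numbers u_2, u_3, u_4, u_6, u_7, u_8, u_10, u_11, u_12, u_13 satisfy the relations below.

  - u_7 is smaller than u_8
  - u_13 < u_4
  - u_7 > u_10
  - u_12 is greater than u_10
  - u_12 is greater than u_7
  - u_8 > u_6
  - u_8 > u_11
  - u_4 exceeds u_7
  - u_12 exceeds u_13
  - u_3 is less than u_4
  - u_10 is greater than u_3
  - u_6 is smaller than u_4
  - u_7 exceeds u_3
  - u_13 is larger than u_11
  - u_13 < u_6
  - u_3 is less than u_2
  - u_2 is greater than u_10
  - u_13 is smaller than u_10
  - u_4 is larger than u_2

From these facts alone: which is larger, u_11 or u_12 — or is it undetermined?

u_12

The relevant relations are u_11 < u_13; u_13 < u_10; u_10 < u_7; u_7 < u_12.
Together: u_11 < u_13 < u_10 < u_7 < u_12.
So u_12 is larger.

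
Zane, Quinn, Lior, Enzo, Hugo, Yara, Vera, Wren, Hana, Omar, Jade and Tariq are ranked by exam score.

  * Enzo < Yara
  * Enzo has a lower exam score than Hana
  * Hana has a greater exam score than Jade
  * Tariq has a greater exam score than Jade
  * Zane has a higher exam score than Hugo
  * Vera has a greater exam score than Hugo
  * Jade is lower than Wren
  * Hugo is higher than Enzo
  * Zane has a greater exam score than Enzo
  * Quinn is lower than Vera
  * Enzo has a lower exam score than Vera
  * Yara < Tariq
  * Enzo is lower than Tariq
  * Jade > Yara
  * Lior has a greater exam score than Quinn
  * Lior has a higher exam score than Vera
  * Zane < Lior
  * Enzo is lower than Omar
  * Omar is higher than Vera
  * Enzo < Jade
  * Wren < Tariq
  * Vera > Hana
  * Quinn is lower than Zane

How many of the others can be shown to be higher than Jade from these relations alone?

6

Directly above Jade: Hana, Wren, Tariq.
One step further: Vera (4 so far).
One step further: Lior, Omar (6 so far).
Nothing else is reachable above Jade; 6 in all.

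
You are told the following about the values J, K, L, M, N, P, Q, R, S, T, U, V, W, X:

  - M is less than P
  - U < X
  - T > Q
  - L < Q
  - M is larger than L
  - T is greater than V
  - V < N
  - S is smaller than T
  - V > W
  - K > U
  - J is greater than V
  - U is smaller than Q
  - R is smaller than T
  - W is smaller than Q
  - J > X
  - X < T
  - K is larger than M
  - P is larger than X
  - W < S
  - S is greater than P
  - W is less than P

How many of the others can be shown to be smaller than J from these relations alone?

Directly below J: X, V.
One step further: W, U (4 so far).
No other element is forced below J by the given relations, so the count is 4.

4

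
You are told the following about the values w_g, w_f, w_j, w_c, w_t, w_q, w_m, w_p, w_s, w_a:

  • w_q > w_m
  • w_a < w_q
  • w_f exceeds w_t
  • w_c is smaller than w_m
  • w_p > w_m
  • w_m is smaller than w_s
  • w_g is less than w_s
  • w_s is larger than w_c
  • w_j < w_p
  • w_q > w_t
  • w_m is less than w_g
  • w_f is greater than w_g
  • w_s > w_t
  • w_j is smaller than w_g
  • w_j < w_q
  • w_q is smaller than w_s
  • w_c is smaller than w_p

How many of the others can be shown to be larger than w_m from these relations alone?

Directly above w_m: w_g, w_q, w_s, w_p.
One step further: w_f (5 so far).
No other element is forced above w_m by the given relations, so the count is 5.

5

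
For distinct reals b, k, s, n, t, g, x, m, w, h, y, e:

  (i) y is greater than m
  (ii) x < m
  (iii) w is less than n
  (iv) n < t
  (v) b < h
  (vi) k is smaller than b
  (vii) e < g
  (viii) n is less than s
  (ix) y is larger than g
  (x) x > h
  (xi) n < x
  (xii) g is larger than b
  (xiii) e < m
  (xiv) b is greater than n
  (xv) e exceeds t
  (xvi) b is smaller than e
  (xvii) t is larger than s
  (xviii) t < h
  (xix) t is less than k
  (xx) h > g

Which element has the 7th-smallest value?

e

The consecutive relations fix a unique order: w < n < s < t < k < b < e < g < h < x < m < y.
The 7th smallest is e.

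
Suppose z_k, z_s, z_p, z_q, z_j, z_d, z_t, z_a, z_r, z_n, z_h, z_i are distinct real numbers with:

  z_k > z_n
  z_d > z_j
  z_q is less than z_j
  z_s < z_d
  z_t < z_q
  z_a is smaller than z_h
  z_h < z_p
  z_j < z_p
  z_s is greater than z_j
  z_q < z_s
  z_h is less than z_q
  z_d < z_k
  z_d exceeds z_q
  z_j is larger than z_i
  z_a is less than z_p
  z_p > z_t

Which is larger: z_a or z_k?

z_k

z_a < z_h and z_h < z_q give z_a < z_q.
With z_q < z_j: z_a < z_h < z_q < z_j.
With z_j < z_s: z_a < z_h < z_q < z_j < z_s.
Then z_s < z_d extends the chain to z_d.
Then z_d < z_k extends the chain to z_k.
So z_a < z_k; z_k is the larger of the two.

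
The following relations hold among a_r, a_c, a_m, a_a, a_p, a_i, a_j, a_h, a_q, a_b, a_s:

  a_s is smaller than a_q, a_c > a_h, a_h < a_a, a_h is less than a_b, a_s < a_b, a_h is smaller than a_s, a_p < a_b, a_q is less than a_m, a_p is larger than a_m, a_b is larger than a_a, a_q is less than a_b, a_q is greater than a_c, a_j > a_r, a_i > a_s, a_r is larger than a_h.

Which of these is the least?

a_h

Chaining upward from a_h: directly above it, a_r, a_s, a_c, a_a, a_b; then a_j, a_q, a_i; then a_m; then a_p.
That covers every other element, and nothing is given below a_h, so a_h is the least.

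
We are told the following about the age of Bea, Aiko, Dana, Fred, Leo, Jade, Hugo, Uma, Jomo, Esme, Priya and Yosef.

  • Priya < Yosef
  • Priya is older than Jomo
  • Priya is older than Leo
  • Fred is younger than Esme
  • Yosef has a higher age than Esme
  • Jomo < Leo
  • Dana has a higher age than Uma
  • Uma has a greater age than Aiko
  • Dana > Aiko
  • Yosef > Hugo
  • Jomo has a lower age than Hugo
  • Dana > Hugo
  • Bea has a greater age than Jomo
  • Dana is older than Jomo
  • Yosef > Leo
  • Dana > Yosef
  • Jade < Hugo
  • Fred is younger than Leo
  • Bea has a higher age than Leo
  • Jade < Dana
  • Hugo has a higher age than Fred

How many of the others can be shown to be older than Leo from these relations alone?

4

The elements the relations force above Leo are Bea, Priya, Yosef, Dana — no chain reaches any other.
That is 4.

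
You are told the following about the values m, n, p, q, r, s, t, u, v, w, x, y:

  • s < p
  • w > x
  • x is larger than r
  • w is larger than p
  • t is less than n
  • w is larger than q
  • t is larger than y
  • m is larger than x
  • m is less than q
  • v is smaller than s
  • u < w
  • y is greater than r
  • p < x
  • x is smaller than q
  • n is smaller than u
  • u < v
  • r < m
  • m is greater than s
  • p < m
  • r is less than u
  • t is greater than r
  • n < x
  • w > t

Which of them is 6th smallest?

v

The consecutive relations fix a unique order: r < y < t < n < u < v < s < p < x < m < q < w.
Counting 6 from the smallest end gives v.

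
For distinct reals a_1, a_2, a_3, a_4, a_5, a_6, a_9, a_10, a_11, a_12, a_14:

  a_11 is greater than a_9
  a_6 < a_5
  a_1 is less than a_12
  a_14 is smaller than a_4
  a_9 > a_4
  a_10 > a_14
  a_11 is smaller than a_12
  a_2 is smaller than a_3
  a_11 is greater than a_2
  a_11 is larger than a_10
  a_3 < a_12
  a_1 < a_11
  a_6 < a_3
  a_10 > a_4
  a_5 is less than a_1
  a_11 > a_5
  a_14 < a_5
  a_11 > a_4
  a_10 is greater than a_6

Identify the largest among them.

Chaining downward from a_12: directly below it, a_3, a_1, a_11; then a_6, a_4, a_2, a_10, a_9, a_5; then a_14.
That covers every other element, and nothing is given above a_12, so a_12 is the largest.

a_12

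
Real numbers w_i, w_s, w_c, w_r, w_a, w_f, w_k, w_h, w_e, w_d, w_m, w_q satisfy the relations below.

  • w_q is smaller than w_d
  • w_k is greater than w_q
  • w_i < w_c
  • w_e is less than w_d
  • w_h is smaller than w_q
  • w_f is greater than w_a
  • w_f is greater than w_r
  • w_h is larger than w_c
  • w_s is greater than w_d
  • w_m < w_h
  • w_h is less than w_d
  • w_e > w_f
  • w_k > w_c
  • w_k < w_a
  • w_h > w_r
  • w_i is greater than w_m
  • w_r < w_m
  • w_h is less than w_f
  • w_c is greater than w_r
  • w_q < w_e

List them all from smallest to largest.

w_r < w_m < w_i < w_c < w_h < w_q < w_k < w_a < w_f < w_e < w_d < w_s

Each adjacent pair is fixed by a given relation: w_r < w_m; w_m < w_i; w_i < w_c; w_c < w_h; w_h < w_q; w_q < w_k; w_k < w_a; w_a < w_f; w_f < w_e; w_e < w_d; w_d < w_s. Chaining them end to end gives the full order.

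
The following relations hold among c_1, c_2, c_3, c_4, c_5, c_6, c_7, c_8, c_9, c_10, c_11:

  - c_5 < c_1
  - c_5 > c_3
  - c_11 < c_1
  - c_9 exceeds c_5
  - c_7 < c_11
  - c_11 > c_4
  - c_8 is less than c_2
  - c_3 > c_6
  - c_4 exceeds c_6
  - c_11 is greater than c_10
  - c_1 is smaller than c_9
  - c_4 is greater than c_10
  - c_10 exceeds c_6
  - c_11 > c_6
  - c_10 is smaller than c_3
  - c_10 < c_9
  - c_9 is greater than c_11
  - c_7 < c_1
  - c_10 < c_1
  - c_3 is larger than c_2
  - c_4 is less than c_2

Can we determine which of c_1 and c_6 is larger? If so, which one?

Link the given pairs in sequence: c_6 < c_10; c_10 < c_4; c_4 < c_2; c_2 < c_3; c_3 < c_5; c_5 < c_1.
Chaining these gives c_6 < c_10 < c_4 < c_2 < c_3 < c_5 < c_1.
So c_1 is larger.

c_1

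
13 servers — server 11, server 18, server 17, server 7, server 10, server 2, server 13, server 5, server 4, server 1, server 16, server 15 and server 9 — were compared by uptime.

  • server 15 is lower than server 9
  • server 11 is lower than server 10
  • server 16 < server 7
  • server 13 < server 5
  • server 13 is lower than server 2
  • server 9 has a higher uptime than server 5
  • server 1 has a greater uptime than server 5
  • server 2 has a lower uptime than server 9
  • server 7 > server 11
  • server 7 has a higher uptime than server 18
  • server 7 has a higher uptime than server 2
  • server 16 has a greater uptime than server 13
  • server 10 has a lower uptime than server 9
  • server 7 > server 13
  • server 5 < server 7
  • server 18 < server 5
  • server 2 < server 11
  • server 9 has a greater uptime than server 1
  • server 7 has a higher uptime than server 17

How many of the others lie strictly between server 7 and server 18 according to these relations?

The relations place server 18 below server 7. An element lies strictly between them when it is forced above server 18 and also forced below server 7.
Above server 18: {server 5, server 1, server 9}. Below server 7: {server 13, server 5, server 2, server 11, server 17, server 16}.
Intersection: {server 5} — 1.

1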